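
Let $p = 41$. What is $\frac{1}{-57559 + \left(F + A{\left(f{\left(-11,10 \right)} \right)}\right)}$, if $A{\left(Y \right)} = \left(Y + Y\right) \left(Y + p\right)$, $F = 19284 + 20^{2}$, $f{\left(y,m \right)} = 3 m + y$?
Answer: $- \frac{1}{35595} \approx -2.8094 \cdot 10^{-5}$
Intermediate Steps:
$f{\left(y,m \right)} = y + 3 m$
$F = 19684$ ($F = 19284 + 400 = 19684$)
$A{\left(Y \right)} = 2 Y \left(41 + Y\right)$ ($A{\left(Y \right)} = \left(Y + Y\right) \left(Y + 41\right) = 2 Y \left(41 + Y\right)$)
$\frac{1}{-57559 + \left(F + A{\left(f{\left(-11,10 \right)} \right)}\right)} = \frac{1}{-57559 + \left(19684 + 2 \left(-11 + 3 \cdot 10\right) \left(41 + \left(-11 + 3 \cdot 10\right)\right)\right)} = \frac{1}{-57559 + \left(19684 + 2 \left(-11 + 30\right) \left(41 + \left(-11 + 30\right)\right)\right)} = \frac{1}{-57559 + \left(19684 + 2 \cdot 19 \left(41 + 19\right)\right)} = \frac{1}{-57559 + \left(19684 + 2 \cdot 19 \cdot 60\right)} = \frac{1}{-57559 + \left(19684 + 2280\right)} = \frac{1}{-57559 + 21964} = \frac{1}{-35595} = - \frac{1}{35595}$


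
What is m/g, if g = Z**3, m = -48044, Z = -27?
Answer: 48044/19683 ≈ 2.4409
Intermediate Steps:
g = -19683 (g = (-27)**3 = -19683)
m/g = -48044/(-19683) = -48044*(-1/19683) = 48044/19683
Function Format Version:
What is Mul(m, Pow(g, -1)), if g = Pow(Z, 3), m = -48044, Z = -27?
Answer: Rational(48044, 19683) ≈ 2.4409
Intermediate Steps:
g = -19683 (g = Pow(-27, 3) = -19683)
Mul(m, Pow(g, -1)) = Mul(-48044, Pow(-19683, -1)) = Mul(-48044, Rational(-1, 19683)) = Rational(48044, 19683)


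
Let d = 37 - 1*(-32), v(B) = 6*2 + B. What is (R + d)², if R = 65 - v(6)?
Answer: 13456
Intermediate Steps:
v(B) = 12 + B
R = 47 (R = 65 - (12 + 6) = 65 - 1*18 = 65 - 18 = 47)
d = 69 (d = 37 + 32 = 69)
(R + d)² = (47 + 69)² = 116² = 13456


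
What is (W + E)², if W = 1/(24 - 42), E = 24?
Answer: 185761/324 ≈ 573.34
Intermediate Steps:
W = -1/18 (W = 1/(-18) = -1/18 ≈ -0.055556)
(W + E)² = (-1/18 + 24)² = (431/18)² = 185761/324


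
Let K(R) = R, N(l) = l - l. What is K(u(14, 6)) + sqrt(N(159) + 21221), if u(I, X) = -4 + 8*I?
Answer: 108 + sqrt(21221) ≈ 253.67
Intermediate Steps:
N(l) = 0
K(u(14, 6)) + sqrt(N(159) + 21221) = (-4 + 8*14) + sqrt(0 + 21221) = (-4 + 112) + sqrt(21221) = 108 + sqrt(21221)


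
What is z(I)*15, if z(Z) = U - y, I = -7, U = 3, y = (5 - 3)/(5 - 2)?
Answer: 35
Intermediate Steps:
y = ⅔ (y = 2/3 = 2*(⅓) = ⅔ ≈ 0.66667)
z(Z) = 7/3 (z(Z) = 3 - 1*⅔ = 3 - ⅔ = 7/3)
z(I)*15 = (7/3)*15 = 35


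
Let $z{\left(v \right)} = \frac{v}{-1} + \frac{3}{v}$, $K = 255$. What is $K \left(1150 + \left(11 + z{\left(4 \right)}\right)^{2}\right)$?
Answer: $\frac{4937055}{16} \approx 3.0857 \cdot 10^{5}$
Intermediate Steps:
$z{\left(v \right)} = - v + \frac{3}{v}$ ($z{\left(v \right)} = v \left(-1\right) + \frac{3}{v} = - v + \frac{3}{v}$)
$K \left(1150 + \left(11 + z{\left(4 \right)}\right)^{2}\right) = 255 \left(1150 + \left(11 + \left(\left(-1\right) 4 + \frac{3}{4}\right)\right)^{2}\right) = 255 \left(1150 + \left(11 + \left(-4 + 3 \cdot \frac{1}{4}\right)\right)^{2}\right) = 255 \left(1150 + \left(11 + \left(-4 + \frac{3}{4}\right)\right)^{2}\right) = 255 \left(1150 + \left(11 - \frac{13}{4}\right)^{2}\right) = 255 \left(1150 + \left(\frac{31}{4}\right)^{2}\right) = 255 \left(1150 + \frac{961}{16}\right) = 255 \cdot \frac{19361}{16} = \frac{4937055}{16}$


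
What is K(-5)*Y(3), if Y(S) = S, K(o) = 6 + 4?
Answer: 30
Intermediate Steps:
K(o) = 10
K(-5)*Y(3) = 10*3 = 30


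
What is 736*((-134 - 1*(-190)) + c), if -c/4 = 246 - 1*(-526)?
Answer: -2231552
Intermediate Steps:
c = -3088 (c = -4*(246 - 1*(-526)) = -4*(246 + 526) = -4*772 = -3088)
736*((-134 - 1*(-190)) + c) = 736*((-134 - 1*(-190)) - 3088) = 736*((-134 + 190) - 3088) = 736*(56 - 3088) = 736*(-3032) = -2231552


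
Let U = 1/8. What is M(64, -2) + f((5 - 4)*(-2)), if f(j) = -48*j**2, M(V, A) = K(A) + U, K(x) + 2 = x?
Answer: -1567/8 ≈ -195.88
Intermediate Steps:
K(x) = -2 + x
U = 1/8 ≈ 0.12500
M(V, A) = -15/8 + A (M(V, A) = (-2 + A) + 1/8 = -15/8 + A)
M(64, -2) + f((5 - 4)*(-2)) = (-15/8 - 2) - 48*4*(5 - 4)**2 = -31/8 - 48*(1*(-2))**2 = -31/8 - 48*(-2)**2 = -31/8 - 48*4 = -31/8 - 192 = -1567/8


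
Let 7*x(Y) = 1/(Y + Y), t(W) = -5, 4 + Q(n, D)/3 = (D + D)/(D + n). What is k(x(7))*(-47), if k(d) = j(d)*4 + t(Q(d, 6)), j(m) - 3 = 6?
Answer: -1457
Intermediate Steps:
Q(n, D) = -12 + 6*D/(D + n) (Q(n, D) = -12 + 3*((D + D)/(D + n)) = -12 + 3*((2*D)/(D + n)) = -12 + 3*(2*D/(D + n)) = -12 + 6*D/(D + n))
j(m) = 9 (j(m) = 3 + 6 = 9)
x(Y) = 1/(14*Y) (x(Y) = 1/(7*(Y + Y)) = 1/(7*((2*Y))) = (1/(2*Y))/7 = 1/(14*Y))
k(d) = 31 (k(d) = 9*4 - 5 = 36 - 5 = 31)
k(x(7))*(-47) = 31*(-47) = -1457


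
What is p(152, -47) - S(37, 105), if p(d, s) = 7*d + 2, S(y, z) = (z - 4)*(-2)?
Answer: 1268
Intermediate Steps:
S(y, z) = 8 - 2*z (S(y, z) = (-4 + z)*(-2) = 8 - 2*z)
p(d, s) = 2 + 7*d
p(152, -47) - S(37, 105) = (2 + 7*152) - (8 - 2*105) = (2 + 1064) - (8 - 210) = 1066 - 1*(-202) = 1066 + 202 = 1268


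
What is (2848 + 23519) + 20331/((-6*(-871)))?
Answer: 45938091/1742 ≈ 26371.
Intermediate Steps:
(2848 + 23519) + 20331/((-6*(-871))) = 26367 + 20331/5226 = 26367 + 20331*(1/5226) = 26367 + 6777/1742 = 45938091/1742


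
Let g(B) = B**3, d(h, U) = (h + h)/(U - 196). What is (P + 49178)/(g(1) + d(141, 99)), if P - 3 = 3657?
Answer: -5125286/185 ≈ -27704.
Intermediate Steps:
d(h, U) = 2*h/(-196 + U) (d(h, U) = (2*h)/(-196 + U) = 2*h/(-196 + U))
P = 3660 (P = 3 + 3657 = 3660)
(P + 49178)/(g(1) + d(141, 99)) = (3660 + 49178)/(1**3 + 2*141/(-196 + 99)) = 52838/(1 + 2*141/(-97)) = 52838/(1 + 2*141*(-1/97)) = 52838/(1 - 282/97) = 52838/(-185/97) = 52838*(-97/185) = -5125286/185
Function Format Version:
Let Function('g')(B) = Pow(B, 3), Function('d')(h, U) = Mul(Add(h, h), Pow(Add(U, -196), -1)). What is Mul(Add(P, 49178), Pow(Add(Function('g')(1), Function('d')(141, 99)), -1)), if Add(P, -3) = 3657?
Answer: Rational(-5125286, 185) ≈ -27704.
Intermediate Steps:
Function('d')(h, U) = Mul(2, h, Pow(Add(-196, U), -1)) (Function('d')(h, U) = Mul(Mul(2, h), Pow(Add(-196, U), -1)) = Mul(2, h, Pow(Add(-196, U), -1)))
P = 3660 (P = Add(3, 3657) = 3660)
Mul(Add(P, 49178), Pow(Add(Function('g')(1), Function('d')(141, 99)), -1)) = Mul(Add(3660, 49178), Pow(Add(Pow(1, 3), Mul(2, 141, Pow(Add(-196, 99), -1))), -1)) = Mul(52838, Pow(Add(1, Mul(2, 141, Pow(-97, -1))), -1)) = Mul(52838, Pow(Add(1, Mul(2, 141, Rational(-1, 97))), -1)) = Mul(52838, Pow(Add(1, Rational(-282, 97)), -1)) = Mul(52838, Pow(Rational(-185, 97), -1)) = Mul(52838, Rational(-97, 185)) = Rational(-5125286, 185)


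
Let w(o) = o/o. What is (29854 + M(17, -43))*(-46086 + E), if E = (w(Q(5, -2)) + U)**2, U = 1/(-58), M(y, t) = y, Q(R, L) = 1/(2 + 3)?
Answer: -4630902772905/3364 ≈ -1.3766e+9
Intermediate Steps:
Q(R, L) = 1/5
w(o) = 1
U = -1/58 ≈ -0.017241
E = 3249/3364 (E = (1 - 1/58)**2 = (57/58)**2 = 3249/3364 ≈ 0.96581)
(29854 + M(17, -43))*(-46086 + E) = (29854 + 17)*(-46086 + 3249/3364) = 29871*(-155030055/3364) = -4630902772905/3364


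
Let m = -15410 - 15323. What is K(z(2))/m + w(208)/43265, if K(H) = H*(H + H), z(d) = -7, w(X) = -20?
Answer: -970926/265932649 ≈ -0.0036510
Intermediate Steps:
m = -30733
K(H) = 2*H**2 (K(H) = H*(2*H) = 2*H**2)
K(z(2))/m + w(208)/43265 = (2*(-7)**2)/(-30733) - 20/43265 = (2*49)*(-1/30733) - 20*1/43265 = 98*(-1/30733) - 4/8653 = -98/30733 - 4/8653 = -970926/265932649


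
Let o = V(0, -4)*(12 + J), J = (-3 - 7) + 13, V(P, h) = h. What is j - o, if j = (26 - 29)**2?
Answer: 69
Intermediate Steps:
j = 9 (j = (-3)**2 = 9)
J = 3 (J = -10 + 13 = 3)
o = -60 (o = -4*(12 + 3) = -4*15 = -60)
j - o = 9 - 1*(-60) = 9 + 60 = 69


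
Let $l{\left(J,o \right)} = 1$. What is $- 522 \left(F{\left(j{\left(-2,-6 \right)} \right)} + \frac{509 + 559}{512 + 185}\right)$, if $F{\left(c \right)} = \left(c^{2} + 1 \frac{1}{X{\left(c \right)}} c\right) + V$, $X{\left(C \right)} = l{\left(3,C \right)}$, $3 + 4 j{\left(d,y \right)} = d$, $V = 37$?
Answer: $- \frac{113064417}{5576} \approx -20277.0$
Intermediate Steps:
$j{\left(d,y \right)} = - \frac{3}{4} + \frac{d}{4}$
$X{\left(C \right)} = 1$
$F{\left(c \right)} = 37 + c + c^{2}$ ($F{\left(c \right)} = \left(c^{2} + 1 \cdot 1^{-1} c\right) + 37 = \left(c^{2} + 1 \cdot 1 c\right) + 37 = \left(c^{2} + 1 c\right) + 37 = \left(c^{2} + c\right) + 37 = \left(c + c^{2}\right) + 37 = 37 + c + c^{2}$)
$- 522 \left(F{\left(j{\left(-2,-6 \right)} \right)} + \frac{509 + 559}{512 + 185}\right) = - 522 \left(\left(37 + \left(- \frac{3}{4} + \frac{1}{4} \left(-2\right)\right) + \left(- \frac{3}{4} + \frac{1}{4} \left(-2\right)\right)^{2}\right) + \frac{509 + 559}{512 + 185}\right) = - 522 \left(\left(37 - \frac{5}{4} + \left(- \frac{3}{4} - \frac{1}{2}\right)^{2}\right) + \frac{1068}{697}\right) = - 522 \left(\left(37 - \frac{5}{4} + \left(- \frac{5}{4}\right)^{2}\right) + 1068 \cdot \frac{1}{697}\right) = - 522 \left(\left(37 - \frac{5}{4} + \frac{25}{16}\right) + \frac{1068}{697}\right) = - 522 \left(\frac{597}{16} + \frac{1068}{697}\right) = \left(-522\right) \frac{433197}{11152} = - \frac{113064417}{5576}$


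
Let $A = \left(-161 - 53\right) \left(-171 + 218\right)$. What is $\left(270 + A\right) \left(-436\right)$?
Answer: $4267568$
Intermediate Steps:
$A = -10058$ ($A = \left(-214\right) 47 = -10058$)
$\left(270 + A\right) \left(-436\right) = \left(270 - 10058\right) \left(-436\right) = \left(-9788\right) \left(-436\right) = 4267568$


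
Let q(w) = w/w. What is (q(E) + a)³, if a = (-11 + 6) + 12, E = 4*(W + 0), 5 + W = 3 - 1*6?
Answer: 512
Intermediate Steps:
W = -8 (W = -5 + (3 - 1*6) = -5 + (3 - 6) = -5 - 3 = -8)
E = -32 (E = 4*(-8 + 0) = 4*(-8) = -32)
q(w) = 1
a = 7 (a = -5 + 12 = 7)
(q(E) + a)³ = (1 + 7)³ = 8³ = 512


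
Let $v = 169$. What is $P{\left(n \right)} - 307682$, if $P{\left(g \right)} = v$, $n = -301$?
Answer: $-307513$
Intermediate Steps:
$P{\left(g \right)} = 169$
$P{\left(n \right)} - 307682 = 169 - 307682 = -307513$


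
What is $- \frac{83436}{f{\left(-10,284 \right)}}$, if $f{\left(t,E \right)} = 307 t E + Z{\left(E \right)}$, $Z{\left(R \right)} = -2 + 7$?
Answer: $\frac{27812}{290625} \approx 0.095697$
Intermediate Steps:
$Z{\left(R \right)} = 5$
$f{\left(t,E \right)} = 5 + 307 E t$ ($f{\left(t,E \right)} = 307 t E + 5 = 307 E t + 5 = 5 + 307 E t$)
$- \frac{83436}{f{\left(-10,284 \right)}} = - \frac{83436}{5 + 307 \cdot 284 \left(-10\right)} = - \frac{83436}{5 - 871880} = - \frac{83436}{-871875} = \left(-83436\right) \left(- \frac{1}{871875}\right) = \frac{27812}{290625}$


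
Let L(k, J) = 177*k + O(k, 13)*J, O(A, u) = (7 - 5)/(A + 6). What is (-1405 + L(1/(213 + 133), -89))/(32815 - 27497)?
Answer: -1030633829/3821738156 ≈ -0.26968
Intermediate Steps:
O(A, u) = 2/(6 + A)
L(k, J) = 177*k + 2*J/(6 + k) (L(k, J) = 177*k + (2/(6 + k))*J = 177*k + 2*J/(6 + k))
(-1405 + L(1/(213 + 133), -89))/(32815 - 27497) = (-1405 + (2*(-89) + 177*(6 + 1/(213 + 133))/(213 + 133))/(6 + 1/(213 + 133)))/(32815 - 27497) = (-1405 + (-178 + 177*(6 + 1/346)/346)/(6 + 1/346))/5318 = (-1405 + (-178 + 177*(1/346)*(6 + 1/346))/(6 + 1/346))*(1/5318) = (-1405 + (-178 + 177*(1/346)*(2077/346))/(2077/346))*(1/5318) = (-1405 + 346*(-178 + 367629/119716)/2077)*(1/5318) = (-1405 + (346/2077)*(-20941819/119716))*(1/5318) = (-1405 - 20941819/718642)*(1/5318) = -1030633829/718642*1/5318 = -1030633829/3821738156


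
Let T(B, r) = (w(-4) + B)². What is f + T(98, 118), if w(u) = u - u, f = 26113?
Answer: 35717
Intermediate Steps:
w(u) = 0
T(B, r) = B² (T(B, r) = (0 + B)² = B²)
f + T(98, 118) = 26113 + 98² = 26113 + 9604 = 35717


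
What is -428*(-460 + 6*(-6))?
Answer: 212288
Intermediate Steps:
-428*(-460 + 6*(-6)) = -428*(-460 - 36) = -428*(-496) = 212288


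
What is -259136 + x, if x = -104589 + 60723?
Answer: -303002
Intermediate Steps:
x = -43866
-259136 + x = -259136 - 43866 = -303002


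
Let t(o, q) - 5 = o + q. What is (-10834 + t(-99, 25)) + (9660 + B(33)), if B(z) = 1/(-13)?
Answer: -16160/13 ≈ -1243.1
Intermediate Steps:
t(o, q) = 5 + o + q (t(o, q) = 5 + (o + q) = 5 + o + q)
B(z) = -1/13
(-10834 + t(-99, 25)) + (9660 + B(33)) = (-10834 + (5 - 99 + 25)) + (9660 - 1/13) = (-10834 - 69) + 125579/13 = -10903 + 125579/13 = -16160/13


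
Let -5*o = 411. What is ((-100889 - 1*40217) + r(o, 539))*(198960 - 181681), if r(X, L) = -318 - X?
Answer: -12211224811/5 ≈ -2.4422e+9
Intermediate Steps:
o = -411/5 (o = -⅕*411 = -411/5 ≈ -82.200)
((-100889 - 1*40217) + r(o, 539))*(198960 - 181681) = ((-100889 - 1*40217) + (-318 - 1*(-411/5)))*(198960 - 181681) = ((-100889 - 40217) + (-318 + 411/5))*17279 = (-141106 - 1179/5)*17279 = -706709/5*17279 = -12211224811/5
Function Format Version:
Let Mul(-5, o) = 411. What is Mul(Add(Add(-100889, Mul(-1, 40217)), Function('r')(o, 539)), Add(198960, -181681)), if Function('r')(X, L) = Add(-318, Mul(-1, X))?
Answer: Rational(-12211224811, 5) ≈ -2.4422e+9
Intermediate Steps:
o = Rational(-411, 5) (o = Mul(Rational(-1, 5), 411) = Rational(-411, 5) ≈ -82.200)
Mul(Add(Add(-100889, Mul(-1, 40217)), Function('r')(o, 539)), Add(198960, -181681)) = Mul(Add(Add(-100889, Mul(-1, 40217)), Add(-318, Mul(-1, Rational(-411, 5)))), Add(198960, -181681)) = Mul(Add(Add(-100889, -40217), Add(-318, Rational(411, 5))), 17279) = Mul(Add(-141106, Rational(-1179, 5)), 17279) = Mul(Rational(-706709, 5), 17279) = Rational(-12211224811, 5)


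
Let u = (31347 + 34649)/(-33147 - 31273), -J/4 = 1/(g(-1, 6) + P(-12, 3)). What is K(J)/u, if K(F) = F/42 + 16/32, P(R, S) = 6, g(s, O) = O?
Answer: -499255/1039437 ≈ -0.48031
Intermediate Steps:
J = -⅓ (J = -4/(6 + 6) = -4/12 = -4*1/12 = -⅓ ≈ -0.33333)
u = -16499/16105 (u = 65996/(-64420) = 65996*(-1/64420) = -16499/16105 ≈ -1.0245)
K(F) = ½ + F/42 (K(F) = F*(1/42) + 16*(1/32) = F/42 + ½ = ½ + F/42)
K(J)/u = (½ + (1/42)*(-⅓))/(-16499/16105) = (½ - 1/126)*(-16105/16499) = (31/63)*(-16105/16499) = -499255/1039437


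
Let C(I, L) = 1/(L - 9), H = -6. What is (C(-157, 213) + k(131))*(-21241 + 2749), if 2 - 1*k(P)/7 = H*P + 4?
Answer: -1725231173/17 ≈ -1.0148e+8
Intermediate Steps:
C(I, L) = 1/(-9 + L)
k(P) = -14 + 42*P (k(P) = 14 - 7*(-6*P + 4) = 14 - 7*(4 - 6*P) = 14 + (-28 + 42*P) = -14 + 42*P)
(C(-157, 213) + k(131))*(-21241 + 2749) = (1/(-9 + 213) + (-14 + 42*131))*(-21241 + 2749) = (1/204 + (-14 + 5502))*(-18492) = (1/204 + 5488)*(-18492) = (1119553/204)*(-18492) = -1725231173/17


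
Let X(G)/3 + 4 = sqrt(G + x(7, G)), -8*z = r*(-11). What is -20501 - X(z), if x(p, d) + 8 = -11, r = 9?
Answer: -20489 - 3*I*sqrt(106)/4 ≈ -20489.0 - 7.7217*I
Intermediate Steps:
x(p, d) = -19 (x(p, d) = -8 - 11 = -19)
z = 99/8 (z = -9*(-11)/8 = -1/8*(-99) = 99/8 ≈ 12.375)
X(G) = -12 + 3*sqrt(-19 + G) (X(G) = -12 + 3*sqrt(G - 19) = -12 + 3*sqrt(-19 + G))
-20501 - X(z) = -20501 - (-12 + 3*sqrt(-19 + 99/8)) = -20501 - (-12 + 3*sqrt(-53/8)) = -20501 - (-12 + 3*(I*sqrt(106)/4)) = -20501 - (-12 + 3*I*sqrt(106)/4) = -20501 + (12 - 3*I*sqrt(106)/4) = -20489 - 3*I*sqrt(106)/4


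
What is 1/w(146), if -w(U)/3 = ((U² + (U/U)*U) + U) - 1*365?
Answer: -1/63729 ≈ -1.5691e-5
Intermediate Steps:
w(U) = 1095 - 6*U - 3*U² (w(U) = -3*(((U² + (U/U)*U) + U) - 1*365) = -3*(((U² + 1*U) + U) - 365) = -3*(((U² + U) + U) - 365) = -3*(((U + U²) + U) - 365) = -3*((U² + 2*U) - 365) = -3*(-365 + U² + 2*U) = 1095 - 6*U - 3*U²)
1/w(146) = 1/(1095 - 6*146 - 3*146²) = 1/(1095 - 876 - 3*21316) = 1/(1095 - 876 - 63948) = 1/(-63729) = -1/63729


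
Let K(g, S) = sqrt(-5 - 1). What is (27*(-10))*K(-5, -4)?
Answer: -270*I*sqrt(6) ≈ -661.36*I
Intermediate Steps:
K(g, S) = I*sqrt(6) (K(g, S) = sqrt(-6) = I*sqrt(6))
(27*(-10))*K(-5, -4) = (27*(-10))*(I*sqrt(6)) = -270*I*sqrt(6)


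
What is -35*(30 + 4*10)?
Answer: -2450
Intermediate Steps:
-35*(30 + 4*10) = -35*(30 + 40) = -35*70 = -1*2450 = -2450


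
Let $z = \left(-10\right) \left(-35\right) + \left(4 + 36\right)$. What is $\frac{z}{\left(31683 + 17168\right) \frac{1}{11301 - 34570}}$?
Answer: $- \frac{9074910}{48851} \approx -185.77$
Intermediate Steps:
$z = 390$ ($z = 350 + 40 = 390$)
$\frac{z}{\left(31683 + 17168\right) \frac{1}{11301 - 34570}} = \frac{390}{\left(31683 + 17168\right) \frac{1}{11301 - 34570}} = \frac{390}{48851 \frac{1}{-23269}} = \frac{390}{48851 \left(- \frac{1}{23269}\right)} = \frac{390}{- \frac{48851}{23269}} = 390 \left(- \frac{23269}{48851}\right) = - \frac{9074910}{48851}$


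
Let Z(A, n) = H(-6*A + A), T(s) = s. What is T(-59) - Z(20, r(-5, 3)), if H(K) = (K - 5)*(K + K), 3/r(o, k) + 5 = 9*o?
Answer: -21059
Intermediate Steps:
r(o, k) = 3/(-5 + 9*o)
H(K) = 2*K*(-5 + K) (H(K) = (-5 + K)*(2*K) = 2*K*(-5 + K))
Z(A, n) = -10*A*(-5 - 5*A) (Z(A, n) = 2*(-6*A + A)*(-5 + (-6*A + A)) = 2*(-5*A)*(-5 - 5*A) = -10*A*(-5 - 5*A))
T(-59) - Z(20, r(-5, 3)) = -59 - 50*20*(1 + 20) = -59 - 50*20*21 = -59 - 1*21000 = -59 - 21000 = -21059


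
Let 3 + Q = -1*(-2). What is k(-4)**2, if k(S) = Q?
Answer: 1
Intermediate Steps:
Q = -1 (Q = -3 - 1*(-2) = -3 + 2 = -1)
k(S) = -1
k(-4)**2 = (-1)**2 = 1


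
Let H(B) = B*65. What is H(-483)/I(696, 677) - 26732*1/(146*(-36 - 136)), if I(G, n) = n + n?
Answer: -47012257/2125103 ≈ -22.122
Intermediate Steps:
I(G, n) = 2*n
H(B) = 65*B
H(-483)/I(696, 677) - 26732*1/(146*(-36 - 136)) = (65*(-483))/((2*677)) - 26732*1/(146*(-36 - 136)) = -31395/1354 - 26732/(146*(-172)) = -31395*1/1354 - 26732/(-25112) = -31395/1354 - 26732*(-1/25112) = -31395/1354 + 6683/6278 = -47012257/2125103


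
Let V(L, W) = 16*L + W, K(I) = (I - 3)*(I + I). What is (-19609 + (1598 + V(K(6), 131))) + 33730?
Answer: 16426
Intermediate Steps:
K(I) = 2*I*(-3 + I) (K(I) = (-3 + I)*(2*I) = 2*I*(-3 + I))
V(L, W) = W + 16*L
(-19609 + (1598 + V(K(6), 131))) + 33730 = (-19609 + (1598 + (131 + 16*(2*6*(-3 + 6))))) + 33730 = (-19609 + (1598 + (131 + 16*(2*6*3)))) + 33730 = (-19609 + (1598 + (131 + 16*36))) + 33730 = (-19609 + (1598 + (131 + 576))) + 33730 = (-19609 + (1598 + 707)) + 33730 = (-19609 + 2305) + 33730 = -17304 + 33730 = 16426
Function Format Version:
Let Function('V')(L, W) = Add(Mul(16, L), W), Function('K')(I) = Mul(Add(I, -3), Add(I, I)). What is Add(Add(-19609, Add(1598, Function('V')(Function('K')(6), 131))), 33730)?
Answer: 16426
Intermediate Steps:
Function('K')(I) = Mul(2, I, Add(-3, I)) (Function('K')(I) = Mul(Add(-3, I), Mul(2, I)) = Mul(2, I, Add(-3, I)))
Function('V')(L, W) = Add(W, Mul(16, L))
Add(Add(-19609, Add(1598, Function('V')(Function('K')(6), 131))), 33730) = Add(Add(-19609, Add(1598, Add(131, Mul(16, Mul(2, 6, Add(-3, 6)))))), 33730) = Add(Add(-19609, Add(1598, Add(131, Mul(16, Mul(2, 6, 3))))), 33730) = Add(Add(-19609, Add(1598, Add(131, Mul(16, 36)))), 33730) = Add(Add(-19609, Add(1598, Add(131, 576))), 33730) = Add(Add(-19609, Add(1598, 707)), 33730) = Add(Add(-19609, 2305), 33730) = Add(-17304, 33730) = 16426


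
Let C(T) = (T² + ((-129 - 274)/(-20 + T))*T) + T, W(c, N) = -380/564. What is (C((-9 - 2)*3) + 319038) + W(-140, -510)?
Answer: 2390182268/7473 ≈ 3.1984e+5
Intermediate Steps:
W(c, N) = -95/141 (W(c, N) = -380*1/564 = -95/141)
C(T) = T + T² - 403*T/(-20 + T) (C(T) = (T² + (-403/(-20 + T))*T) + T = (T² - 403*T/(-20 + T)) + T = T + T² - 403*T/(-20 + T))
(C((-9 - 2)*3) + 319038) + W(-140, -510) = (((-9 - 2)*3)*(-423 + ((-9 - 2)*3)² - 19*(-9 - 2)*3)/(-20 + (-9 - 2)*3) + 319038) - 95/141 = ((-11*3)*(-423 + (-11*3)² - (-209)*3)/(-20 - 11*3) + 319038) - 95/141 = (-33*(-423 + (-33)² - 19*(-33))/(-20 - 33) + 319038) - 95/141 = (-33*(-423 + 1089 + 627)/(-53) + 319038) - 95/141 = (-33*(-1/53)*1293 + 319038) - 95/141 = (42669/53 + 319038) - 95/141 = 16951683/53 - 95/141 = 2390182268/7473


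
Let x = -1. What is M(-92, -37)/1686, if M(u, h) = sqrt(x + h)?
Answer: I*sqrt(38)/1686 ≈ 0.0036562*I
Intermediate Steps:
M(u, h) = sqrt(-1 + h)
M(-92, -37)/1686 = sqrt(-1 - 37)/1686 = sqrt(-38)*(1/1686) = (I*sqrt(38))*(1/1686) = I*sqrt(38)/1686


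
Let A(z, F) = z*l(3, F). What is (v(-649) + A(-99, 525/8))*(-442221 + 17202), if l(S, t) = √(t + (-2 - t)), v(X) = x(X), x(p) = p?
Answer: 275837331 + 42076881*I*√2 ≈ 2.7584e+8 + 5.9506e+7*I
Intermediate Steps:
v(X) = X
l(S, t) = I*√2 (l(S, t) = √(-2) = I*√2)
A(z, F) = I*z*√2 (A(z, F) = z*(I*√2) = I*z*√2)
(v(-649) + A(-99, 525/8))*(-442221 + 17202) = (-649 + I*(-99)*√2)*(-442221 + 17202) = (-649 - 99*I*√2)*(-425019) = 275837331 + 42076881*I*√2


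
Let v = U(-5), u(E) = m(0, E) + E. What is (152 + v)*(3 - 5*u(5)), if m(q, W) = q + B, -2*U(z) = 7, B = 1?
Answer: -8019/2 ≈ -4009.5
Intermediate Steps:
U(z) = -7/2 (U(z) = -1/2*7 = -7/2)
m(q, W) = 1 + q (m(q, W) = q + 1 = 1 + q)
u(E) = 1 + E (u(E) = (1 + 0) + E = 1 + E)
v = -7/2 ≈ -3.5000
(152 + v)*(3 - 5*u(5)) = (152 - 7/2)*(3 - 5*(1 + 5)) = 297*(3 - 5*6)/2 = 297*(3 - 30)/2 = (297/2)*(-27) = -8019/2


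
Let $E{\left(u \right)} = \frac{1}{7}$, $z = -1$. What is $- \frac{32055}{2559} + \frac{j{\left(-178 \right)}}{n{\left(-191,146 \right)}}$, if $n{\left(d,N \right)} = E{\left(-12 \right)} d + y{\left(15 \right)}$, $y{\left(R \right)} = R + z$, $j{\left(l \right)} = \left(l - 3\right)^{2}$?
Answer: $- \frac{196609636}{79329} \approx -2478.4$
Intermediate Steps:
$E{\left(u \right)} = \frac{1}{7}$
$j{\left(l \right)} = \left(-3 + l\right)^{2}$
$y{\left(R \right)} = -1 + R$ ($y{\left(R \right)} = R - 1 = -1 + R$)
$n{\left(d,N \right)} = 14 + \frac{d}{7}$ ($n{\left(d,N \right)} = \frac{d}{7} + \left(-1 + 15\right) = \frac{d}{7} + 14 = 14 + \frac{d}{7}$)
$- \frac{32055}{2559} + \frac{j{\left(-178 \right)}}{n{\left(-191,146 \right)}} = - \frac{32055}{2559} + \frac{\left(-3 - 178\right)^{2}}{14 + \frac{1}{7} \left(-191\right)} = \left(-32055\right) \frac{1}{2559} + \frac{\left(-181\right)^{2}}{14 - \frac{191}{7}} = - \frac{10685}{853} + \frac{32761}{- \frac{93}{7}} = - \frac{10685}{853} + 32761 \left(- \frac{7}{93}\right) = - \frac{10685}{853} - \frac{229327}{93} = - \frac{196609636}{79329}$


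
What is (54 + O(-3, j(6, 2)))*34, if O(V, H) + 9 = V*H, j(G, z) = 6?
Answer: 918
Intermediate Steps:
O(V, H) = -9 + H*V (O(V, H) = -9 + V*H = -9 + H*V)
(54 + O(-3, j(6, 2)))*34 = (54 + (-9 + 6*(-3)))*34 = (54 + (-9 - 18))*34 = (54 - 27)*34 = 27*34 = 918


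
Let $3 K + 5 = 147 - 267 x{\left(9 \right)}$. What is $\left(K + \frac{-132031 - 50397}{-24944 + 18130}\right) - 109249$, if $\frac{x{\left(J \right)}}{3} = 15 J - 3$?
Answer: $- \frac{1476105517}{10221} \approx -1.4442 \cdot 10^{5}$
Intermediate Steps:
$x{\left(J \right)} = -9 + 45 J$ ($x{\left(J \right)} = 3 \left(15 J - 3\right) = 3 \left(-3 + 15 J\right) = -9 + 45 J$)
$K = - \frac{105590}{3}$ ($K = - \frac{5}{3} + \frac{147 - 267 \left(-9 + 45 \cdot 9\right)}{3} = - \frac{5}{3} + \frac{147 - 267 \left(-9 + 405\right)}{3} = - \frac{5}{3} + \frac{147 - 105732}{3} = - \frac{5}{3} + \frac{1}{3} \left(-105585\right) = - \frac{5}{3} - 35195 = - \frac{105590}{3} \approx -35197.0$)
$\left(K + \frac{-132031 - 50397}{-24944 + 18130}\right) - 109249 = \left(- \frac{105590}{3} + \frac{-132031 - 50397}{-24944 + 18130}\right) - 109249 = \left(- \frac{105590}{3} - \frac{182428}{-6814}\right) - 109249 = \left(- \frac{105590}{3} - - \frac{91214}{3407}\right) - 109249 = \left(- \frac{105590}{3} + \frac{91214}{3407}\right) - 109249 = - \frac{359471488}{10221} - 109249 = - \frac{1476105517}{10221}$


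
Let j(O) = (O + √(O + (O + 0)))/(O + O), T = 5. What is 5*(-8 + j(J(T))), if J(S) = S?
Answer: -75/2 + √10/2 ≈ -35.919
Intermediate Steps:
j(O) = (O + √2*√O)/(2*O) (j(O) = (O + √(O + O))/((2*O)) = (O + √(2*O))*(1/(2*O)) = (O + √2*√O)*(1/(2*O)) = (O + √2*√O)/(2*O))
5*(-8 + j(J(T))) = 5*(-8 + (½ + √2/(2*√5))) = 5*(-8 + (½ + √2*(√5/5)/2)) = 5*(-8 + (½ + √10/10)) = 5*(-15/2 + √10/10) = -75/2 + √10/2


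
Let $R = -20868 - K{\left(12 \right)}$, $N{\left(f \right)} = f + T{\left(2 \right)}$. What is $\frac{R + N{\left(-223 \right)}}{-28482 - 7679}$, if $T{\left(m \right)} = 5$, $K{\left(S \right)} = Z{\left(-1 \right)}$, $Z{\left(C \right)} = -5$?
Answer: $\frac{21081}{36161} \approx 0.58298$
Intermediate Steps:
$K{\left(S \right)} = -5$
$N{\left(f \right)} = 5 + f$ ($N{\left(f \right)} = f + 5 = 5 + f$)
$R = -20863$ ($R = -20868 - -5 = -20868 + 5 = -20863$)
$\frac{R + N{\left(-223 \right)}}{-28482 - 7679} = \frac{-20863 + \left(5 - 223\right)}{-28482 - 7679} = \frac{-20863 - 218}{-36161} = \left(-21081\right) \left(- \frac{1}{36161}\right) = \frac{21081}{36161}$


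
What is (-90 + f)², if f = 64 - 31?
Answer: 3249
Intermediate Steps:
f = 33
(-90 + f)² = (-90 + 33)² = (-57)² = 3249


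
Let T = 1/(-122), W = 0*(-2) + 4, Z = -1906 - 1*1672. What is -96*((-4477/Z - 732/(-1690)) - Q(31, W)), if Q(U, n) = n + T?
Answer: 20426445216/92214005 ≈ 221.51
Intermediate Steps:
Z = -3578 (Z = -1906 - 1672 = -3578)
W = 4 (W = 0 + 4 = 4)
T = -1/122 ≈ -0.0081967
Q(U, n) = -1/122 + n (Q(U, n) = n - 1/122 = -1/122 + n)
-96*((-4477/Z - 732/(-1690)) - Q(31, W)) = -96*((-4477/(-3578) - 732/(-1690)) - (-1/122 + 4)) = -96*((-4477*(-1/3578) - 732*(-1/1690)) - 1*487/122) = -96*((4477/3578 + 366/845) - 487/122) = -96*(5092613/3023410 - 487/122) = -96*(-212775471/92214005) = 20426445216/92214005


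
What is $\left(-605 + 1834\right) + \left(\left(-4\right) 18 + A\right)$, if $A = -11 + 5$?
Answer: $1151$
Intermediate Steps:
$A = -6$
$\left(-605 + 1834\right) + \left(\left(-4\right) 18 + A\right) = \left(-605 + 1834\right) - 78 = 1229 - 78 = 1151$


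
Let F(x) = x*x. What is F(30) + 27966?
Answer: 28866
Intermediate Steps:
F(x) = x²
F(30) + 27966 = 30² + 27966 = 900 + 27966 = 28866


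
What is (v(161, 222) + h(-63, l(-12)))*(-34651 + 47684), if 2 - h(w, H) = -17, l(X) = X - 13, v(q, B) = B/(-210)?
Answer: 8184724/35 ≈ 2.3385e+5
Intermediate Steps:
v(q, B) = -B/210 (v(q, B) = B*(-1/210) = -B/210)
l(X) = -13 + X
h(w, H) = 19 (h(w, H) = 2 - 1*(-17) = 2 + 17 = 19)
(v(161, 222) + h(-63, l(-12)))*(-34651 + 47684) = (-1/210*222 + 19)*(-34651 + 47684) = (-37/35 + 19)*13033 = (628/35)*13033 = 8184724/35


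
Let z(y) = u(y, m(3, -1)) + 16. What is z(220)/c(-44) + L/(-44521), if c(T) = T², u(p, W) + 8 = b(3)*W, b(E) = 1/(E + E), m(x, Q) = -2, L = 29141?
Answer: -168226945/258577968 ≈ -0.65059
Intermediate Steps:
b(E) = 1/(2*E)
u(p, W) = -8 + W/6 (u(p, W) = -8 + ((½)/3)*W = -8 + ((½)*(⅓))*W = -8 + W/6)
z(y) = 23/3 (z(y) = (-8 + (⅙)*(-2)) + 16 = (-8 - ⅓) + 16 = -25/3 + 16 = 23/3)
z(220)/c(-44) + L/(-44521) = 23/(3*((-44)²)) + 29141/(-44521) = (23/3)/1936 + 29141*(-1/44521) = (23/3)*(1/1936) - 29141/44521 = 23/5808 - 29141/44521 = -168226945/258577968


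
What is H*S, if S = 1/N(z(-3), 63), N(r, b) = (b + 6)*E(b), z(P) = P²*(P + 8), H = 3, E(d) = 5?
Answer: 1/115 ≈ 0.0086956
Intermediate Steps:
z(P) = P²*(8 + P)
N(r, b) = 30 + 5*b (N(r, b) = (b + 6)*5 = (6 + b)*5 = 30 + 5*b)
S = 1/345 (S = 1/(30 + 5*63) = 1/(30 + 315) = 1/345 ≈ 0.0028986)
H*S = 3*(1/345) = 1/115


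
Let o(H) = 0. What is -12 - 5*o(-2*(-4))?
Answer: -12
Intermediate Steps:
-12 - 5*o(-2*(-4)) = -12 - 5*0 = -12 + 0 = -12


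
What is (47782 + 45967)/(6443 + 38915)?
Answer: 93749/45358 ≈ 2.0669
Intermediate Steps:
(47782 + 45967)/(6443 + 38915) = 93749/45358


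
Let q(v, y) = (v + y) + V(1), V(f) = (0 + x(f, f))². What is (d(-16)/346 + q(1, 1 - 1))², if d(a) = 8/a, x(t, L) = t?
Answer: 1912689/478864 ≈ 3.9942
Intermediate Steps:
V(f) = f² (V(f) = (0 + f)² = f²)
q(v, y) = 1 + v + y (q(v, y) = (v + y) + 1² = (v + y) + 1 = 1 + v + y)
(d(-16)/346 + q(1, 1 - 1))² = ((8/(-16))/346 + (1 + 1 + (1 - 1)))² = ((8*(-1/16))*(1/346) + (1 + 1 + 0))² = (-½*1/346 + 2)² = (-1/692 + 2)² = (1383/692)² = 1912689/478864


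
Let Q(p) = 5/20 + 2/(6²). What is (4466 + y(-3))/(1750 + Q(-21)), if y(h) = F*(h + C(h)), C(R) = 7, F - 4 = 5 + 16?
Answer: 164376/63011 ≈ 2.6087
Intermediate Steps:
F = 25 (F = 4 + (5 + 16) = 4 + 21 = 25)
Q(p) = 11/36 (Q(p) = 5*(1/20) + 2/36 = ¼ + 2*(1/36) = ¼ + 1/18 = 11/36)
y(h) = 175 + 25*h (y(h) = 25*(h + 7) = 25*(7 + h) = 175 + 25*h)
(4466 + y(-3))/(1750 + Q(-21)) = (4466 + (175 + 25*(-3)))/(1750 + 11/36) = (4466 + (175 - 75))/(63011/36) = (4466 + 100)*(36/63011) = 4566*(36/63011) = 164376/63011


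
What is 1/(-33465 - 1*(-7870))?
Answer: -1/25595 ≈ -3.9070e-5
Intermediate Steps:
1/(-33465 - 1*(-7870)) = 1/(-33465 + 7870) = 1/(-25595) = -1/25595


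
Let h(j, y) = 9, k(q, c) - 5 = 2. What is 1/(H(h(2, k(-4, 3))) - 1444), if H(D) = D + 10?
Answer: -1/1425 ≈ -0.00070175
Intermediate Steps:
k(q, c) = 7 (k(q, c) = 5 + 2 = 7)
H(D) = 10 + D
1/(H(h(2, k(-4, 3))) - 1444) = 1/((10 + 9) - 1444) = 1/(19 - 1444) = 1/(-1425) = -1/1425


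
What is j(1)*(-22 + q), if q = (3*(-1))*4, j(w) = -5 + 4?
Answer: 34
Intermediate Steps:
j(w) = -1
q = -12 (q = -3*4 = -12)
j(1)*(-22 + q) = -(-22 - 12) = -1*(-34) = 34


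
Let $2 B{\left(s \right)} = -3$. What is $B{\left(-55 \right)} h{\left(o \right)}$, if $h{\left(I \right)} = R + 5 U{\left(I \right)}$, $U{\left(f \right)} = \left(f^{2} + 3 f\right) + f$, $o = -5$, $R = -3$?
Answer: $-33$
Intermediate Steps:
$B{\left(s \right)} = - \frac{3}{2}$ ($B{\left(s \right)} = \frac{1}{2} \left(-3\right) = - \frac{3}{2}$)
$U{\left(f \right)} = f^{2} + 4 f$
$h{\left(I \right)} = -3 + 5 I \left(4 + I\right)$
$B{\left(-55 \right)} h{\left(o \right)} = - \frac{3 \left(-3 + 5 \left(-5\right) \left(4 - 5\right)\right)}{2} = - \frac{3 \left(-3 + 5 \left(-5\right) \left(-1\right)\right)}{2} = - \frac{3 \left(-3 + 25\right)}{2} = \left(- \frac{3}{2}\right) 22 = -33$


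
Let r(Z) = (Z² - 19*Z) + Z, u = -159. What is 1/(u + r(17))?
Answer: -1/176 ≈ -0.0056818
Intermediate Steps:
r(Z) = Z² - 18*Z
1/(u + r(17)) = 1/(-159 + 17*(-18 + 17)) = 1/(-159 + 17*(-1)) = 1/(-159 - 17) = 1/(-176) = -1/176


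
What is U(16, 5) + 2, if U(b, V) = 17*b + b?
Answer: 290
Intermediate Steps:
U(b, V) = 18*b
U(16, 5) + 2 = 18*16 + 2 = 288 + 2 = 290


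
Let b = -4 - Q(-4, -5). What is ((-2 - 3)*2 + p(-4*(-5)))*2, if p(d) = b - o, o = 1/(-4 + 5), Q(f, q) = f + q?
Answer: -12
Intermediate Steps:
b = 5 (b = -4 - (-4 - 5) = -4 - 1*(-9) = -4 + 9 = 5)
o = 1 (o = 1/1 = 1)
p(d) = 4 (p(d) = 5 - 1*1 = 5 - 1 = 4)
((-2 - 3)*2 + p(-4*(-5)))*2 = ((-2 - 3)*2 + 4)*2 = (-5*2 + 4)*2 = (-10 + 4)*2 = -6*2 = -12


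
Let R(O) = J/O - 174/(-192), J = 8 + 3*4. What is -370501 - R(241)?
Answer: -2857311341/7712 ≈ -3.7050e+5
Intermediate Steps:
J = 20 (J = 8 + 12 = 20)
R(O) = 29/32 + 20/O (R(O) = 20/O - 174/(-192) = 20/O - 174*(-1/192) = 20/O + 29/32 = 29/32 + 20/O)
-370501 - R(241) = -370501 - (29/32 + 20/241) = -370501 - 1*7629/7712 = -370501 - 7629/7712 = -2857311341/7712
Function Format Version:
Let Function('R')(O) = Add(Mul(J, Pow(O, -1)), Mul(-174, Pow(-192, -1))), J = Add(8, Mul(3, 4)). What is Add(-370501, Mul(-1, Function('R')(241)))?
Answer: Rational(-2857311341, 7712) ≈ -3.7050e+5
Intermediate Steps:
J = 20 (J = Add(8, 12) = 20)
Function('R')(O) = Add(Rational(29, 32), Mul(20, Pow(O, -1))) (Function('R')(O) = Add(Mul(20, Pow(O, -1)), Mul(-174, Pow(-192, -1))) = Add(Mul(20, Pow(O, -1)), Mul(-174, Rational(-1, 192))) = Add(Mul(20, Pow(O, -1)), Rational(29, 32)) = Add(Rational(29, 32), Mul(20, Pow(O, -1))))
Add(-370501, Mul(-1, Function('R')(241))) = Add(-370501, Mul(-1, Add(Rational(29, 32), Mul(20, Pow(241, -1))))) = Add(-370501, Mul(-1, Add(Rational(29, 32), Mul(20, Rational(1, 241))))) = Add(-370501, Mul(-1, Add(Rational(29, 32), Rational(20, 241)))) = Add(-370501, Mul(-1, Rational(7629, 7712))) = Add(-370501, Rational(-7629, 7712)) = Rational(-2857311341, 7712)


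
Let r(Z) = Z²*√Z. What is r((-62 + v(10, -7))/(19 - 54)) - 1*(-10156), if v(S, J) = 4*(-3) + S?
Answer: 10156 + 32768*√35/42875 ≈ 10161.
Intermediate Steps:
v(S, J) = -12 + S
r(Z) = Z^(5/2)
r((-62 + v(10, -7))/(19 - 54)) - 1*(-10156) = ((-62 + (-12 + 10))/(19 - 54))^(5/2) - 1*(-10156) = ((-62 - 2)/(-35))^(5/2) + 10156 = (-64*(-1/35))^(5/2) + 10156 = (64/35)^(5/2) + 10156 = 32768*√35/42875 + 10156 = 10156 + 32768*√35/42875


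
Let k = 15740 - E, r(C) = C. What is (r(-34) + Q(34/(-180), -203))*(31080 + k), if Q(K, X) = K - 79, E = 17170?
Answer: -30204455/9 ≈ -3.3561e+6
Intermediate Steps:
Q(K, X) = -79 + K
k = -1430 (k = 15740 - 1*17170 = 15740 - 17170 = -1430)
(r(-34) + Q(34/(-180), -203))*(31080 + k) = (-34 + (-79 + 34/(-180)))*(31080 - 1430) = (-34 + (-79 + 34*(-1/180)))*29650 = (-34 + (-79 - 17/90))*29650 = (-34 - 7127/90)*29650 = -10187/90*29650 = -30204455/9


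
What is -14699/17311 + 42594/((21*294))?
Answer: 15395074/2544717 ≈ 6.0498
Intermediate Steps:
-14699/17311 + 42594/((21*294)) = -14699*1/17311 + 42594/6174 = -14699/17311 + 42594*(1/6174) = -14699/17311 + 7099/1029 = 15395074/2544717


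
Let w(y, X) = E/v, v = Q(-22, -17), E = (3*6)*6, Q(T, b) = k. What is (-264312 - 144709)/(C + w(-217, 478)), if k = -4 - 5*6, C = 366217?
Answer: -6953357/6225635 ≈ -1.1169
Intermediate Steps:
k = -34 (k = -4 - 30 = -34)
Q(T, b) = -34
E = 108 (E = 18*6 = 108)
v = -34
w(y, X) = -54/17 (w(y, X) = 108/(-34) = 108*(-1/34) = -54/17)
(-264312 - 144709)/(C + w(-217, 478)) = (-264312 - 144709)/(366217 - 54/17) = -409021/6225635/17 = -409021*17/6225635 = -6953357/6225635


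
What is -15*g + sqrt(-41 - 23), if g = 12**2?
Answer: -2160 + 8*I ≈ -2160.0 + 8.0*I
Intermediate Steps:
g = 144
-15*g + sqrt(-41 - 23) = -15*144 + sqrt(-41 - 23) = -2160 + sqrt(-64) = -2160 + 8*I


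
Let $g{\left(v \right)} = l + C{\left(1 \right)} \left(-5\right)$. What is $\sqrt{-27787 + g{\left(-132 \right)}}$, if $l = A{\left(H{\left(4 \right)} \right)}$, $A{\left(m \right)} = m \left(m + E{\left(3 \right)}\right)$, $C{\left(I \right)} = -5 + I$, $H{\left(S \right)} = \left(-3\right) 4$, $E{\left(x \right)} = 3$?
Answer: $i \sqrt{27659} \approx 166.31 i$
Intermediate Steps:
$H{\left(S \right)} = -12$
$A{\left(m \right)} = m \left(3 + m\right)$ ($A{\left(m \right)} = m \left(m + 3\right) = m \left(3 + m\right)$)
$l = 108$ ($l = - 12 \left(3 - 12\right) = \left(-12\right) \left(-9\right) = 108$)
$g{\left(v \right)} = 128$ ($g{\left(v \right)} = 108 + \left(-5 + 1\right) \left(-5\right) = 108 - -20 = 108 + 20 = 128$)
$\sqrt{-27787 + g{\left(-132 \right)}} = \sqrt{-27787 + 128} = \sqrt{-27659} = i \sqrt{27659}$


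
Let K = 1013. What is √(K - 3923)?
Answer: I*√2910 ≈ 53.944*I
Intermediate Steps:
√(K - 3923) = √(1013 - 3923) = √(-2910) = I*√2910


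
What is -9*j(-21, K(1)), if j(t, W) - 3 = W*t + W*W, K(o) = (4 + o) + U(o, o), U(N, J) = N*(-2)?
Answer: 459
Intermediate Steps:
U(N, J) = -2*N
K(o) = 4 - o (K(o) = (4 + o) - 2*o = 4 - o)
j(t, W) = 3 + W² + W*t (j(t, W) = 3 + (W*t + W*W) = 3 + (W*t + W²) = 3 + (W² + W*t) = 3 + W² + W*t)
-9*j(-21, K(1)) = -9*(3 + (4 - 1*1)² + (4 - 1*1)*(-21)) = -9*(3 + (4 - 1)² + (4 - 1)*(-21)) = -9*(3 + 3² + 3*(-21)) = -9*(3 + 9 - 63) = -9*(-51) = 459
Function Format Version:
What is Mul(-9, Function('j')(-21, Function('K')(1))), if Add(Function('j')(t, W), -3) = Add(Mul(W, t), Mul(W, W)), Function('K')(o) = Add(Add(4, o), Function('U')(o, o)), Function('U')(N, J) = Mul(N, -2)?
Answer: 459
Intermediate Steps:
Function('U')(N, J) = Mul(-2, N)
Function('K')(o) = Add(4, Mul(-1, o)) (Function('K')(o) = Add(Add(4, o), Mul(-2, o)) = Add(4, Mul(-1, o)))
Function('j')(t, W) = Add(3, Pow(W, 2), Mul(W, t)) (Function('j')(t, W) = Add(3, Add(Mul(W, t), Mul(W, W))) = Add(3, Add(Mul(W, t), Pow(W, 2))) = Add(3, Add(Pow(W, 2), Mul(W, t))) = Add(3, Pow(W, 2), Mul(W, t)))
Mul(-9, Function('j')(-21, Function('K')(1))) = Mul(-9, Add(3, Pow(Add(4, Mul(-1, 1)), 2), Mul(Add(4, Mul(-1, 1)), -21))) = Mul(-9, Add(3, Pow(Add(4, -1), 2), Mul(Add(4, -1), -21))) = Mul(-9, Add(3, Pow(3, 2), Mul(3, -21))) = Mul(-9, Add(3, 9, -63)) = Mul(-9, -51) = 459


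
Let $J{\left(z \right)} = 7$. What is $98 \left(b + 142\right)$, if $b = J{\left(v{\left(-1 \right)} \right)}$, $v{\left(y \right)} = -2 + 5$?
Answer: $14602$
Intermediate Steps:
$v{\left(y \right)} = 3$
$b = 7$
$98 \left(b + 142\right) = 98 \left(7 + 142\right) = 98 \cdot 149 = 14602$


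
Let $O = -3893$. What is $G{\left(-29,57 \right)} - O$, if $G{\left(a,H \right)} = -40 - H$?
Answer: $3796$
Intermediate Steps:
$G{\left(-29,57 \right)} - O = \left(-40 - 57\right) - -3893 = \left(-40 - 57\right) + 3893 = -97 + 3893 = 3796$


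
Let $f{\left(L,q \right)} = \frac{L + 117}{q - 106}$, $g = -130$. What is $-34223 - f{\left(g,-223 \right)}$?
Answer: $- \frac{11259380}{329} \approx -34223.0$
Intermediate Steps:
$f{\left(L,q \right)} = \frac{117 + L}{-106 + q}$
$-34223 - f{\left(g,-223 \right)} = -34223 - \frac{117 - 130}{-106 - 223} = -34223 - \frac{1}{-329} \left(-13\right) = -34223 - \left(- \frac{1}{329}\right) \left(-13\right) = -34223 - \frac{13}{329} = - \frac{11259380}{329}$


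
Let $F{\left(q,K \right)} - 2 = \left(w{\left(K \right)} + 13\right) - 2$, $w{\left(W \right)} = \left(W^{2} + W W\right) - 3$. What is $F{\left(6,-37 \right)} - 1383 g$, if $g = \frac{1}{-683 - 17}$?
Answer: $\frac{1924983}{700} \approx 2750.0$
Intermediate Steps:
$g = - \frac{1}{700}$ ($g = \frac{1}{-700} = - \frac{1}{700} \approx -0.0014286$)
$w{\left(W \right)} = -3 + 2 W^{2}$ ($w{\left(W \right)} = \left(W^{2} + W^{2}\right) - 3 = 2 W^{2} - 3 = -3 + 2 W^{2}$)
$F{\left(q,K \right)} = 10 + 2 K^{2}$ ($F{\left(q,K \right)} = 2 + \left(\left(\left(-3 + 2 K^{2}\right) + 13\right) - 2\right) = 2 + \left(\left(10 + 2 K^{2}\right) - 2\right) = 2 + \left(8 + 2 K^{2}\right) = 10 + 2 K^{2}$)
$F{\left(6,-37 \right)} - 1383 g = \left(10 + 2 \left(-37\right)^{2}\right) - - \frac{1383}{700} = \left(10 + 2 \cdot 1369\right) + \frac{1383}{700} = \left(10 + 2738\right) + \frac{1383}{700} = 2748 + \frac{1383}{700} = \frac{1924983}{700}$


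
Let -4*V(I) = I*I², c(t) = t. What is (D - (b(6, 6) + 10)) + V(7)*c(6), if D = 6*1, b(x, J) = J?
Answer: -1049/2 ≈ -524.50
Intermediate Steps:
D = 6
V(I) = -I³/4 (V(I) = -I*I²/4 = -I³/4)
(D - (b(6, 6) + 10)) + V(7)*c(6) = (6 - (6 + 10)) - ¼*7³*6 = (6 - 1*16) - ¼*343*6 = (6 - 16) - 343/4*6 = -10 - 1029/2 = -1049/2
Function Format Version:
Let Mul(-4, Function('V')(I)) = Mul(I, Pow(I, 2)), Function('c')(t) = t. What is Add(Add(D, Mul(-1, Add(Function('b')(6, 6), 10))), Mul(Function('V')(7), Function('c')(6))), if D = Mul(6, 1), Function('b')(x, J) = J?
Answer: Rational(-1049, 2) ≈ -524.50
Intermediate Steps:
D = 6
Function('V')(I) = Mul(Rational(-1, 4), Pow(I, 3)) (Function('V')(I) = Mul(Rational(-1, 4), Mul(I, Pow(I, 2))) = Mul(Rational(-1, 4), Pow(I, 3)))
Add(Add(D, Mul(-1, Add(Function('b')(6, 6), 10))), Mul(Function('V')(7), Function('c')(6))) = Add(Add(6, Mul(-1, Add(6, 10))), Mul(Mul(Rational(-1, 4), Pow(7, 3)), 6)) = Add(Add(6, Mul(-1, 16)), Mul(Mul(Rational(-1, 4), 343), 6)) = Add(Add(6, -16), Mul(Rational(-343, 4), 6)) = Add(-10, Rational(-1029, 2)) = Rational(-1049, 2)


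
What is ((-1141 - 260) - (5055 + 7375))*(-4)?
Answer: 55324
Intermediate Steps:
((-1141 - 260) - (5055 + 7375))*(-4) = (-1401 - 1*12430)*(-4) = (-1401 - 12430)*(-4) = -13831*(-4) = 55324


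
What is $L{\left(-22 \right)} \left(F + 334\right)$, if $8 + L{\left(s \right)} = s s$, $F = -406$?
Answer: $-34272$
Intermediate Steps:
$L{\left(s \right)} = -8 + s^{2}$ ($L{\left(s \right)} = -8 + s s = -8 + s^{2}$)
$L{\left(-22 \right)} \left(F + 334\right) = \left(-8 + \left(-22\right)^{2}\right) \left(-406 + 334\right) = \left(-8 + 484\right) \left(-72\right) = 476 \left(-72\right) = -34272$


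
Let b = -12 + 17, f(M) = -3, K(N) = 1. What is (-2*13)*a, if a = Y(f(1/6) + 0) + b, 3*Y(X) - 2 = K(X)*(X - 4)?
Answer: -260/3 ≈ -86.667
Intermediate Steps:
Y(X) = -2/3 + X/3 (Y(X) = 2/3 + (1*(X - 4))/3 = 2/3 + (1*(-4 + X))/3 = 2/3 + (-4 + X)/3 = 2/3 + (-4/3 + X/3) = -2/3 + X/3)
b = 5
a = 10/3 (a = (-2/3 + (-3 + 0)/3) + 5 = (-2/3 + (1/3)*(-3)) + 5 = (-2/3 - 1) + 5 = -5/3 + 5 = 10/3 ≈ 3.3333)
(-2*13)*a = -2*13*(10/3) = -26*10/3 = -260/3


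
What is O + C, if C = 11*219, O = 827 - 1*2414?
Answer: 822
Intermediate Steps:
O = -1587 (O = 827 - 2414 = -1587)
C = 2409
O + C = -1587 + 2409 = 822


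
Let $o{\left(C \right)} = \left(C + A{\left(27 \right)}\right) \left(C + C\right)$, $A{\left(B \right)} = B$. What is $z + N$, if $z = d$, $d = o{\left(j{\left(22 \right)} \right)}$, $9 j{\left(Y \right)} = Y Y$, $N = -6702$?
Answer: $\frac{160874}{81} \approx 1986.1$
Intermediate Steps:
$j{\left(Y \right)} = \frac{Y^{2}}{9}$ ($j{\left(Y \right)} = \frac{Y Y}{9} = \frac{Y^{2}}{9}$)
$o{\left(C \right)} = 2 C \left(27 + C\right)$ ($o{\left(C \right)} = \left(C + 27\right) \left(C + C\right) = \left(27 + C\right) 2 C = 2 C \left(27 + C\right)$)
$d = \frac{703736}{81}$ ($d = 2 \frac{22^{2}}{9} \left(27 + \frac{22^{2}}{9}\right) = 2 \cdot \frac{1}{9} \cdot 484 \left(27 + \frac{1}{9} \cdot 484\right) = 2 \cdot \frac{484}{9} \left(27 + \frac{484}{9}\right) = 2 \cdot \frac{484}{9} \cdot \frac{727}{9} = \frac{703736}{81} \approx 8688.1$)
$z = \frac{703736}{81} \approx 8688.1$
$z + N = \frac{703736}{81} - 6702 = \frac{160874}{81}$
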